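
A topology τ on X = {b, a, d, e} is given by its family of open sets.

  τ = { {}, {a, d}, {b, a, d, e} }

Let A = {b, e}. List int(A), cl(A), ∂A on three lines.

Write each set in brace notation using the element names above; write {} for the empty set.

open subsets of A: {}; so int(A) = {}
closure: X∖int(X∖A) = X∖{a, d} = {b, e}
∂A = {b, e} minus {} = {b, e}

int(A) = {}
cl(A)  = {b, e}
∂A     = {b, e}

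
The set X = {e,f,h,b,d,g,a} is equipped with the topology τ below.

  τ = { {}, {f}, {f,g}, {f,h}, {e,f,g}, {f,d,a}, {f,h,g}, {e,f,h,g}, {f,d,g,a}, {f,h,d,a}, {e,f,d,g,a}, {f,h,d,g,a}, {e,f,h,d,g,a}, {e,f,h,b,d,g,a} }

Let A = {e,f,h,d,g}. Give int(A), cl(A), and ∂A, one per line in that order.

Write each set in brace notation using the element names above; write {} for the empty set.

int(A) = {e,f,h,g}
cl(A)  = {e,f,h,b,d,g,a}
∂A     = {b,d,a}

opens ⊆ A: {}, {f}, {f,g}, {f,h}, {e,f,g}, {f,h,g}, {e,f,h,g}; union → int = {e,f,h,g}
complement {b,a}; its interior {}; cl(A) = X∖{} = {e,f,h,b,d,g,a}
boundary = {e,f,h,b,d,g,a} ∖ {e,f,h,g} = {b,d,a}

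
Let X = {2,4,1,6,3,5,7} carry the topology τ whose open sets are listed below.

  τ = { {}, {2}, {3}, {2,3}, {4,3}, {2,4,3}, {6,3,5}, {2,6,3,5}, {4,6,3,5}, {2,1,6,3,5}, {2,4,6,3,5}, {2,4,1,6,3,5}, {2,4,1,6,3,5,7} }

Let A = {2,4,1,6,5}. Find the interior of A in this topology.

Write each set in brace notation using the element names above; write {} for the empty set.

U open, U⊆A: {}, {2}. int(A) = ⋃ = {2}

{2}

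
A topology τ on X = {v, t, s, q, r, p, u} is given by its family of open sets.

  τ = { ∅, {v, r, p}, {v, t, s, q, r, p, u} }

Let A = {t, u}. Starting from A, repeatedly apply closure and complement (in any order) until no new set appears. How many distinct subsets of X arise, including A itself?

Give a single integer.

6

complement {v, s, q, r, p}; its interior {v, r, p}; cl(A) = X∖{v, r, p} = {t, s, q, u}
With k = closure, c = complement:
  1. A     = {t, u}
  2. kA    = {t, s, q, u}
  3. cA    = {v, s, q, r, p}
  4. ckA   = {v, r, p}
  5. kcA   = {v, t, s, q, r, p, u}
  6. ckcA  = ∅
k, c of each give nothing new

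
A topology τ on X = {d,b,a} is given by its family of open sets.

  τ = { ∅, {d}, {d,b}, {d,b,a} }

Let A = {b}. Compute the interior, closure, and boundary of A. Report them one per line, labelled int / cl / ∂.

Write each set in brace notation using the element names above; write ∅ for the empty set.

int(A) = ∅
cl(A)  = {b,a}
∂A     = {b,a}

U open, U⊆A: ∅. int(A) = ⋃ = ∅
X∖A={d,a}, int(X∖A)={d}, hence cl(A)={b,a}
∂A: remove int from cl → {b,a}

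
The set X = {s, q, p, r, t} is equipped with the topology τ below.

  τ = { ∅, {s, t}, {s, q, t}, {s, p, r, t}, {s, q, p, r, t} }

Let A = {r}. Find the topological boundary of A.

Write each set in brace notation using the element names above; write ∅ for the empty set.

{p, r}

open subsets of A: ∅; so int(A) = ∅
closure: X∖int(X∖A) = X∖{s, q, t} = {p, r}
∂A = {p, r} minus ∅ = {p, r}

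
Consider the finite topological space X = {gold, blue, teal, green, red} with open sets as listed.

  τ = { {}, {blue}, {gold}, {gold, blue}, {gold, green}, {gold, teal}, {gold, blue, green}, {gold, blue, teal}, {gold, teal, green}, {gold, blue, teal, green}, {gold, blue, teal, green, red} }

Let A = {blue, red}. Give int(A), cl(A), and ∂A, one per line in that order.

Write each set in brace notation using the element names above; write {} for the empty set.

opens ⊆ A: {}, {blue}; union → int = {blue}
complement {gold, teal, green}; its interior {gold, teal, green}; cl(A) = X∖{gold, teal, green} = {blue, red}
boundary = {blue, red} ∖ {blue} = {red}

int(A) = {blue}
cl(A)  = {blue, red}
∂A     = {red}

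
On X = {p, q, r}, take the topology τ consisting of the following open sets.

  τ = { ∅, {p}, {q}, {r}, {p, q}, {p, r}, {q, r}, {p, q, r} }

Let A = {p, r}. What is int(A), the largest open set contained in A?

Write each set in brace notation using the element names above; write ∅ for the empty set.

{p, r}

U open, U⊆A: ∅, {r}, {p}, {p, r}. int(A) = ⋃ = {p, r}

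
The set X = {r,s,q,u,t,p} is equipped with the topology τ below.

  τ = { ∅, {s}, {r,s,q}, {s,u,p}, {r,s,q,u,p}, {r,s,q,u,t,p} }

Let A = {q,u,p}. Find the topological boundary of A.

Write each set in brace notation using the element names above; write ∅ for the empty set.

opens ⊆ A: ∅; union → int = ∅
complement {r,s,t}; its interior {s}; cl(A) = X∖{s} = {r,q,u,t,p}
boundary = {r,q,u,t,p} ∖ ∅ = {r,q,u,t,p}

{r,q,u,t,p}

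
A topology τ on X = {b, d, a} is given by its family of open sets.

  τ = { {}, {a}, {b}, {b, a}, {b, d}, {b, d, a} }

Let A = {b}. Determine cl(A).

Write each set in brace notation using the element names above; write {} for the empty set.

{b, d}

X∖A={d, a}, int(X∖A)={a}, hence cl(A)={b, d}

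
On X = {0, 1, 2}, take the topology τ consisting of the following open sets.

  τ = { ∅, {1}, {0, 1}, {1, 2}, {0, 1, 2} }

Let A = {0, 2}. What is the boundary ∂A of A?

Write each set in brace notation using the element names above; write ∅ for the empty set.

{0, 2}

interior: largest open inside A is ∅ (from ∅)
cl via duality: int({1}) = {1}, so X∖{1} = {0, 2}
cl∖int = {0, 2}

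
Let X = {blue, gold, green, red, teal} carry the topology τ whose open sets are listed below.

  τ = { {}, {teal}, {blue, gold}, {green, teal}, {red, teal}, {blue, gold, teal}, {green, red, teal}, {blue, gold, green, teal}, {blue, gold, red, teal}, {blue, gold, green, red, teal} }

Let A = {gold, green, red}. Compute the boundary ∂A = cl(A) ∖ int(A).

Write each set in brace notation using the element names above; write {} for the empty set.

U open, U⊆A: {}. int(A) = ⋃ = {}
X∖A={blue, teal}, int(X∖A)={teal}, hence cl(A)={blue, gold, green, red}
∂A: remove int from cl → {blue, gold, green, red}

{blue, gold, green, red}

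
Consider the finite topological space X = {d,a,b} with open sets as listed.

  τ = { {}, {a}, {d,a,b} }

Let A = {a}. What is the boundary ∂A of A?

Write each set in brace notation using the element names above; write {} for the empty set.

{d,b}

open subsets of A: {}, {a}; so int(A) = {a}
closure: X∖int(X∖A) = X∖{} = {d,a,b}
∂A = {d,a,b} minus {a} = {d,b}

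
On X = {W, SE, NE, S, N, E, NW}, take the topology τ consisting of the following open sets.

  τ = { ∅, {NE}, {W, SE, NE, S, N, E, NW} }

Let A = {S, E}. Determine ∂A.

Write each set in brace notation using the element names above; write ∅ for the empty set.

interior: largest open inside A is ∅ (from ∅)
cl via duality: int({W, SE, NE, N, NW}) = {NE}, so X∖{NE} = {W, SE, S, N, E, NW}
cl∖int = {W, SE, S, N, E, NW}

{W, SE, S, N, E, NW}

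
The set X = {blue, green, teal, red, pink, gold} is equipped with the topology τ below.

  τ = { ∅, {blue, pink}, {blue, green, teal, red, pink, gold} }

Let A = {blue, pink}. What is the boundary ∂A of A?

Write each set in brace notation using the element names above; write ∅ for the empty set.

interior: largest open inside A is {blue, pink} (from ∅, {blue, pink})
cl via duality: int({green, teal, red, gold}) = ∅, so X∖∅ = {blue, green, teal, red, pink, gold}
cl∖int = {green, teal, red, gold}

{green, teal, red, gold}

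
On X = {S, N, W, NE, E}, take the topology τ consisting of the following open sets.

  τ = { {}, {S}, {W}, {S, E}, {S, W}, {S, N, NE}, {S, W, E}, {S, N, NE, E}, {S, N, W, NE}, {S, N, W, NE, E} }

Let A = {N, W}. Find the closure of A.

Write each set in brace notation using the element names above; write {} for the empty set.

X∖A={S, NE, E}, int(X∖A)={S, E}, hence cl(A)={N, W, NE}

{N, W, NE}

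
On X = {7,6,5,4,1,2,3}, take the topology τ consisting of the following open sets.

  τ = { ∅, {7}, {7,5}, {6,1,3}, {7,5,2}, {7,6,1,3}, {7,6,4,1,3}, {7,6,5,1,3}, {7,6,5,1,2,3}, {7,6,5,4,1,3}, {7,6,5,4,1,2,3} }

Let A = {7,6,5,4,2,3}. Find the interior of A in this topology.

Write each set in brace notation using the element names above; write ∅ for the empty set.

{7,5,2}

interior: largest open inside A is {7,5,2} (from ∅, {7}, {7,5}, {7,5,2})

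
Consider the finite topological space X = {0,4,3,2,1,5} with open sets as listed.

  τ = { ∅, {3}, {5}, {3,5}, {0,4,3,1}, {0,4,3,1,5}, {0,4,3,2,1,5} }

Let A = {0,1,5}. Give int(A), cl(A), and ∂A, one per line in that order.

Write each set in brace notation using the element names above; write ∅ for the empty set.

int(A) = {5}
cl(A)  = {0,4,2,1,5}
∂A     = {0,4,2,1}

U open, U⊆A: ∅, {5}. int(A) = ⋃ = {5}
X∖A={4,3,2}, int(X∖A)={3}, hence cl(A)={0,4,2,1,5}
∂A: remove int from cl → {0,4,2,1}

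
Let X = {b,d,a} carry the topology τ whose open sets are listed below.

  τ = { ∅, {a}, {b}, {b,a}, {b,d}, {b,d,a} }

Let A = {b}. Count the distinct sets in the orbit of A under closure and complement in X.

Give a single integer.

closure: X∖int(X∖A) = X∖{a} = {b,d}
Let k=closure and c=complement:
  1. A     = {b}
  2. kA    = {b,d}
  3. cA    = {d,a}
  4. ckA   = {a}
— saturated at 4

4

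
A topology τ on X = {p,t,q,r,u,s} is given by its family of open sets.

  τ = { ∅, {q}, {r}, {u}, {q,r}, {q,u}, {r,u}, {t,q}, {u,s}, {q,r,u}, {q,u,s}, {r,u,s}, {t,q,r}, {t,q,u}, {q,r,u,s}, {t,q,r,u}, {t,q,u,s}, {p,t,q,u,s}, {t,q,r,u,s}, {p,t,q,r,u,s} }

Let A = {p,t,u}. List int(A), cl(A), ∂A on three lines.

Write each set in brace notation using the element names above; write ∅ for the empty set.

interior: largest open inside A is {u} (from ∅, {u})
cl via duality: int({q,r,s}) = {q,r}, so X∖{q,r} = {p,t,u,s}
cl∖int = {p,t,s}

int(A) = {u}
cl(A)  = {p,t,u,s}
∂A     = {p,t,s}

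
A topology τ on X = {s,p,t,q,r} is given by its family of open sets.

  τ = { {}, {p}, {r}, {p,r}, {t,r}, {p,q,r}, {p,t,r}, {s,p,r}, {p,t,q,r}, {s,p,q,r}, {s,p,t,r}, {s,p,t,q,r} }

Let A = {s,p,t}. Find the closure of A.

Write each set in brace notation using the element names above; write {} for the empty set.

closure: X∖int(X∖A) = X∖{r} = {s,p,t,q}

{s,p,t,q}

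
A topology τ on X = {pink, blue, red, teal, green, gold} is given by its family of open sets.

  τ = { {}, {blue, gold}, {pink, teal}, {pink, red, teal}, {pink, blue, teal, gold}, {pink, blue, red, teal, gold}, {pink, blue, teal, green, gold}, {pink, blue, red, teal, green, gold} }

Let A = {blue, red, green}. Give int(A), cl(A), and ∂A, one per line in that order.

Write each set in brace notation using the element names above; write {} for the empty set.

int(A) = {}
cl(A)  = {blue, red, green, gold}
∂A     = {blue, red, green, gold}

interior: largest open inside A is {} (from {})
cl via duality: int({pink, teal, gold}) = {pink, teal}, so X∖{pink, teal} = {blue, red, green, gold}
cl∖int = {blue, red, green, gold}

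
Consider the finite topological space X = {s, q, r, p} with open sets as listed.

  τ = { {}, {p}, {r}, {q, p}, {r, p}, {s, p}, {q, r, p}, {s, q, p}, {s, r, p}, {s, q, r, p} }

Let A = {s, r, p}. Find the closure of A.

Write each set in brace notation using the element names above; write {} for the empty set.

{s, q, r, p}

complement {q}; its interior {}; cl(A) = X∖{} = {s, q, r, p}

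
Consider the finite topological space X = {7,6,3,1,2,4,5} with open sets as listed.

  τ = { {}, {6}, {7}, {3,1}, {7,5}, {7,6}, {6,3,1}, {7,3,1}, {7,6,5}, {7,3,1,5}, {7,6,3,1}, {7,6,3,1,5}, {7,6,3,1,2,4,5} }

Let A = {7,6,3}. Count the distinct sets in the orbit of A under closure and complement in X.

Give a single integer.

complement {1,2,4,5}; its interior {}; cl(A) = X∖{} = {7,6,3,1,2,4,5}
With k = closure, c = complement:
  1. A     = {7,6,3}
  2. kA    = {7,6,3,1,2,4,5}
  3. cA    = {1,2,4,5}
  4. ckA   = {}
  5. kcA   = {3,1,2,4,5}
  6. ckcA  = {7,6}
  7. kckcA = {7,6,2,4,5}
  8. ckckcA = {3,1}
  9. kckckcA = {3,1,2,4}
  10. ckckckcA = {7,6,5}
k, c of each give nothing new

10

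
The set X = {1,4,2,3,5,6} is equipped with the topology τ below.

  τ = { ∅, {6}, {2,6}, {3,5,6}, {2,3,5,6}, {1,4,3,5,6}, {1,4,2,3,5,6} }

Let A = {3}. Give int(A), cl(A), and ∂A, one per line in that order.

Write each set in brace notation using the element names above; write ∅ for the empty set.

int(A) = ∅
cl(A)  = {1,4,3,5}
∂A     = {1,4,3,5}

interior: largest open inside A is ∅ (from ∅)
cl via duality: int({1,4,2,5,6}) = {2,6}, so X∖{2,6} = {1,4,3,5}
cl∖int = {1,4,3,5}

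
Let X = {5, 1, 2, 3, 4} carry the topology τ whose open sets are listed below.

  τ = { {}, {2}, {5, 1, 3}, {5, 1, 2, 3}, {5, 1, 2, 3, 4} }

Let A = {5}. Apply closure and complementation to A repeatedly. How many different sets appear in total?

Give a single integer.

X∖A={1, 2, 3, 4}, int(X∖A)={2}, hence cl(A)={5, 1, 3, 4}
Orbit (k=closure, c=complement):
  1. A     = {5}
  2. kA    = {5, 1, 3, 4}
  3. cA    = {1, 2, 3, 4}
  4. ckA   = {2}
  5. kcA   = {5, 1, 2, 3, 4}
  6. kckA  = {2, 4}
  7. ckcA  = {}
  8. ckckA = {5, 1, 3}
(closed under both — stop)

8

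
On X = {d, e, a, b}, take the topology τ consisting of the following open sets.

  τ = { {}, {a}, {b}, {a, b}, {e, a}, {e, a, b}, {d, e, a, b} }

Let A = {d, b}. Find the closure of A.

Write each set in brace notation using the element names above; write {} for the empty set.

closure: X∖int(X∖A) = X∖{e, a} = {d, b}

{d, b}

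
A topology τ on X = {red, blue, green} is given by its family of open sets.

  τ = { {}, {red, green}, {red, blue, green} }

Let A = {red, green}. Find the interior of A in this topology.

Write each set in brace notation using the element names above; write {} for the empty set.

U open, U⊆A: {}, {red, green}. int(A) = ⋃ = {red, green}

{red, green}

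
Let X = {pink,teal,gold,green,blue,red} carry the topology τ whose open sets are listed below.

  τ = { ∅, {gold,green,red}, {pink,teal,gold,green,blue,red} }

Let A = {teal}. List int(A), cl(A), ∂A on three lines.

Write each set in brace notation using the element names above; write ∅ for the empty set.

int(A) = ∅
cl(A)  = {pink,teal,blue}
∂A     = {pink,teal,blue}

U open, U⊆A: ∅. int(A) = ⋃ = ∅
X∖A={pink,gold,green,blue,red}, int(X∖A)={gold,green,red}, hence cl(A)={pink,teal,blue}
∂A: remove int from cl → {pink,teal,blue}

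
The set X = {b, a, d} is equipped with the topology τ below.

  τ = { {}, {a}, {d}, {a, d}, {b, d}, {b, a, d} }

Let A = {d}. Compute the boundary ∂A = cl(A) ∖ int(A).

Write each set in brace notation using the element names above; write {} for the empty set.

{b}

opens ⊆ A: {}, {d}; union → int = {d}
complement {b, a}; its interior {a}; cl(A) = X∖{a} = {b, d}
boundary = {b, d} ∖ {d} = {b}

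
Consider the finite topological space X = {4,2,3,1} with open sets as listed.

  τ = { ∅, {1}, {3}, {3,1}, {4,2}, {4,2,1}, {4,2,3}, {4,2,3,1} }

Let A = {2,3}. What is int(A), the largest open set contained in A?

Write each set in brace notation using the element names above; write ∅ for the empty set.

opens ⊆ A: ∅, {3}; union → int = {3}

{3}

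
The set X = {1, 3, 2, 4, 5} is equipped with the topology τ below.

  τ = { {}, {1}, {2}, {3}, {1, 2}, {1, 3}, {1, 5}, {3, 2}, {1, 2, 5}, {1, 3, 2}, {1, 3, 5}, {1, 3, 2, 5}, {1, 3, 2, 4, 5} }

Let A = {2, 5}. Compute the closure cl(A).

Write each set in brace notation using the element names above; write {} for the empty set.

X∖A={1, 3, 4}, int(X∖A)={1, 3}, hence cl(A)={2, 4, 5}

{2, 4, 5}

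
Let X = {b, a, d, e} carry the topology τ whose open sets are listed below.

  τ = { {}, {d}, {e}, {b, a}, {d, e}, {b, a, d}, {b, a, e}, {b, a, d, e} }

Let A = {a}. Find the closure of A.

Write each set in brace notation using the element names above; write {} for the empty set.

{b, a}

closure: X∖int(X∖A) = X∖{d, e} = {b, a}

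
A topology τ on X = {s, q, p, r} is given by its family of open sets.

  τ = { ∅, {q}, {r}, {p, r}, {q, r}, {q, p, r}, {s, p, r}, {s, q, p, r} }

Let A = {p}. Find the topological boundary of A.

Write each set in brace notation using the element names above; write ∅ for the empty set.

opens ⊆ A: ∅; union → int = ∅
complement {s, q, r}; its interior {q, r}; cl(A) = X∖{q, r} = {s, p}
boundary = {s, p} ∖ ∅ = {s, p}

{s, p}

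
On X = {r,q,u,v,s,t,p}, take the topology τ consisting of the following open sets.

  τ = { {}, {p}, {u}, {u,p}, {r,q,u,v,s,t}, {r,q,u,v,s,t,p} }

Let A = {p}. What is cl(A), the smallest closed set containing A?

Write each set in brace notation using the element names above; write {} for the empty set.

cl via duality: int({r,q,u,v,s,t}) = {r,q,u,v,s,t}, so X∖{r,q,u,v,s,t} = {p}

{p}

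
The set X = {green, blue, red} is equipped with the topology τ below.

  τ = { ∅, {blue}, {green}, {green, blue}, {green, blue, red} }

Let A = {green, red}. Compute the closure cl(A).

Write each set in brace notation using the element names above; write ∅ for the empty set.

{green, red}

complement {blue}; its interior {blue}; cl(A) = X∖{blue} = {green, red}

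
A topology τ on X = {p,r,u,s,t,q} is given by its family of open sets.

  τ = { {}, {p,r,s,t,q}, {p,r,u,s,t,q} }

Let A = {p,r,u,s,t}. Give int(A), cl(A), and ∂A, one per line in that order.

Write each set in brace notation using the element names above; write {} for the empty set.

int(A) = {}
cl(A)  = {p,r,u,s,t,q}
∂A     = {p,r,u,s,t,q}

open subsets of A: {}; so int(A) = {}
closure: X∖int(X∖A) = X∖{} = {p,r,u,s,t,q}
∂A = {p,r,u,s,t,q} minus {} = {p,r,u,s,t,q}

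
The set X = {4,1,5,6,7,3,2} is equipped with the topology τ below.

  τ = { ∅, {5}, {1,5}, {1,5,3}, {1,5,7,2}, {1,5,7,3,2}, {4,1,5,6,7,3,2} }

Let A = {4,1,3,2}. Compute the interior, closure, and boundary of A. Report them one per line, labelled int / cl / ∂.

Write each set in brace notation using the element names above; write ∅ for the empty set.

interior: largest open inside A is ∅ (from ∅)
cl via duality: int({5,6,7}) = {5}, so X∖{5} = {4,1,6,7,3,2}
cl∖int = {4,1,6,7,3,2}

int(A) = ∅
cl(A)  = {4,1,6,7,3,2}
∂A     = {4,1,6,7,3,2}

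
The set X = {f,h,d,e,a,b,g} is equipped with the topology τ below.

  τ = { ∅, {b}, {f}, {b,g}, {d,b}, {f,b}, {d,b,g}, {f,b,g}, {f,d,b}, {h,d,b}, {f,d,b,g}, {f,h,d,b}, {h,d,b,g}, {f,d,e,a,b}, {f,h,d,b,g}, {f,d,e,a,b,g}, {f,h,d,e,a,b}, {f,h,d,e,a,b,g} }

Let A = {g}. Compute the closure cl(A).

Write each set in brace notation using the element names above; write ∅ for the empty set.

{g}

X∖A={f,h,d,e,a,b}, int(X∖A)={f,h,d,e,a,b}, hence cl(A)={g}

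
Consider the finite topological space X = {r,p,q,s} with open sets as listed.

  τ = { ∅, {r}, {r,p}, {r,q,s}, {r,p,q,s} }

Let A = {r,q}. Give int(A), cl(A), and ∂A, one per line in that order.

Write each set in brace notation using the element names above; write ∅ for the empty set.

int(A) = {r}
cl(A)  = {r,p,q,s}
∂A     = {p,q,s}

opens ⊆ A: ∅, {r}; union → int = {r}
complement {p,s}; its interior ∅; cl(A) = X∖∅ = {r,p,q,s}
boundary = {r,p,q,s} ∖ {r} = {p,q,s}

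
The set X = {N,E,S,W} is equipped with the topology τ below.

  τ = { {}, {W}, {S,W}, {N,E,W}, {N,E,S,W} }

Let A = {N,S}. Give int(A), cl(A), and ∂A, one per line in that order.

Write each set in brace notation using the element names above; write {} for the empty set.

int(A) = {}
cl(A)  = {N,E,S}
∂A     = {N,E,S}

open subsets of A: {}; so int(A) = {}
closure: X∖int(X∖A) = X∖{W} = {N,E,S}
∂A = {N,E,S} minus {} = {N,E,S}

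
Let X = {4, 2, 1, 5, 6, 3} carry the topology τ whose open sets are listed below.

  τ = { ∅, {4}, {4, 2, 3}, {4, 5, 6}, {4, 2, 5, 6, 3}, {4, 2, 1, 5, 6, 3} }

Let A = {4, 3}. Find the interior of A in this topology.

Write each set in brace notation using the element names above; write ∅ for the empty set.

{4}

U open, U⊆A: ∅, {4}. int(A) = ⋃ = {4}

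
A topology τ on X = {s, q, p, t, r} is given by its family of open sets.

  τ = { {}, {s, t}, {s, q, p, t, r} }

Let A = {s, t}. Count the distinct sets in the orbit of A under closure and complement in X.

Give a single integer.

4

cl via duality: int({q, p, r}) = {}, so X∖{} = {s, q, p, t, r}
Write k for closure, c for complement:
  1. A     = {s, t}
  2. kA    = {s, q, p, t, r}
  3. cA    = {q, p, r}
  4. ckA   = {}
applying k or c yields no new set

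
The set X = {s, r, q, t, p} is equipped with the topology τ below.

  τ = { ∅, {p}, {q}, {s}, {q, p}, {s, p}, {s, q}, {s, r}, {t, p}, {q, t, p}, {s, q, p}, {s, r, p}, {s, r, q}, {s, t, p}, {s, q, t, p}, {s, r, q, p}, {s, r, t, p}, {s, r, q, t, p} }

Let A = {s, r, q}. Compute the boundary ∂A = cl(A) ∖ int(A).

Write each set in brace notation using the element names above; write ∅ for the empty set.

∅

open subsets of A: ∅, {q}, {s}, {s, r}, {s, q}, {s, r, q}; so int(A) = {s, r, q}
closure: X∖int(X∖A) = X∖{t, p} = {s, r, q}
∂A = {s, r, q} minus {s, r, q} = ∅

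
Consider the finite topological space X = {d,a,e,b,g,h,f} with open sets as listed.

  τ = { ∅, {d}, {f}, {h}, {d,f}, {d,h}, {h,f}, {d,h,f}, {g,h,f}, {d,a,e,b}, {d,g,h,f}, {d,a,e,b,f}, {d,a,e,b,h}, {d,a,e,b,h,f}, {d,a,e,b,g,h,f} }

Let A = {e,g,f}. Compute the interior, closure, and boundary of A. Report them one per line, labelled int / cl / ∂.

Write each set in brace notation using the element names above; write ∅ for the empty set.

open subsets of A: ∅, {f}; so int(A) = {f}
closure: X∖int(X∖A) = X∖{d,h} = {a,e,b,g,f}
∂A = {a,e,b,g,f} minus {f} = {a,e,b,g}

int(A) = {f}
cl(A)  = {a,e,b,g,f}
∂A     = {a,e,b,g}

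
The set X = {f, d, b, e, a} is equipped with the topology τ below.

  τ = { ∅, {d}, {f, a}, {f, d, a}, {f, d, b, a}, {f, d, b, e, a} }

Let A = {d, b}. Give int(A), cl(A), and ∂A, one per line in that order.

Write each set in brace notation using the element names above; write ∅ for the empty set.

interior: largest open inside A is {d} (from ∅, {d})
cl via duality: int({f, e, a}) = {f, a}, so X∖{f, a} = {d, b, e}
cl∖int = {b, e}

int(A) = {d}
cl(A)  = {d, b, e}
∂A     = {b, e}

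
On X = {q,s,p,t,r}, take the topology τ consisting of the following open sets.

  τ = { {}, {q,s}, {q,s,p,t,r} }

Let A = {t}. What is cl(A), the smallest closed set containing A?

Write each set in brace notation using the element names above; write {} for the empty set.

{p,t,r}

closure: X∖int(X∖A) = X∖{q,s} = {p,t,r}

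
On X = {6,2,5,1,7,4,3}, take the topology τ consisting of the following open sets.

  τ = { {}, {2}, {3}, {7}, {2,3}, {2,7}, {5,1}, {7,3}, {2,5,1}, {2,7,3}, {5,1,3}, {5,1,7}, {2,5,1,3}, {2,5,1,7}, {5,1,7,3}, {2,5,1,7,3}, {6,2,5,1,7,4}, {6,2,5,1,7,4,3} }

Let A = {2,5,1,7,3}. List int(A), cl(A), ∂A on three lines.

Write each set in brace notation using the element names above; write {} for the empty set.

int(A) = {2,5,1,7,3}
cl(A)  = {6,2,5,1,7,4,3}
∂A     = {6,4}

open subsets of A: {}, {7}, {2}, {3}, {5,1}, {2,3}, {2,7}, {7,3}, {5,1,7}, {5,1,3}, {2,7,3}, {2,5,1}, {2,5,1,3}, {5,1,7,3}, {2,5,1,7}, {2,5,1,7,3}; so int(A) = {2,5,1,7,3}
closure: X∖int(X∖A) = X∖{} = {6,2,5,1,7,4,3}
∂A = {6,2,5,1,7,4,3} minus {2,5,1,7,3} = {6,4}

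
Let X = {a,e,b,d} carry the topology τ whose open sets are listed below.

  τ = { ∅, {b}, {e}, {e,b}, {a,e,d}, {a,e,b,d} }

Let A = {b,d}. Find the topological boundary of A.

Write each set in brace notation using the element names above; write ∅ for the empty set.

{a,d}

U open, U⊆A: ∅, {b}. int(A) = ⋃ = {b}
X∖A={a,e}, int(X∖A)={e}, hence cl(A)={a,b,d}
∂A: remove int from cl → {a,d}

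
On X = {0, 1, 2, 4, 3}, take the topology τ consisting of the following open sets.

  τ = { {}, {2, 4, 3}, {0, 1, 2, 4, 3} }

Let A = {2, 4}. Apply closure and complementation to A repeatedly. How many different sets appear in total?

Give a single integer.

cl via duality: int({0, 1, 3}) = {}, so X∖{} = {0, 1, 2, 4, 3}
Write k for closure, c for complement:
  1. A     = {2, 4}
  2. kA    = {0, 1, 2, 4, 3}
  3. cA    = {0, 1, 3}
  4. ckA   = {}
applying k or c yields no new set

4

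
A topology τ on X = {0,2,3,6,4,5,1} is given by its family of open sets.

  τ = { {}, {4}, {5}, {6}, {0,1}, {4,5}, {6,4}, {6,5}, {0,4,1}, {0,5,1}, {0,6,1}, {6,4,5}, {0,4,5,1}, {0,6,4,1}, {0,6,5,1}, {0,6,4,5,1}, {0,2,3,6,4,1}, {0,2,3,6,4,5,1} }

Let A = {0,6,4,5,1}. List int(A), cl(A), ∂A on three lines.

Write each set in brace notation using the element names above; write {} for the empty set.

interior: largest open inside A is {0,6,4,5,1} (from {}, {6}, {4}, {5}, {4,5}, {0,1}, {6,5}, {6,4}, {0,4,1}, {6,4,5}, {0,6,1}, {0,5,1}, {0,6,5,1}, {0,4,5,1}, {0,6,4,1}, {0,6,4,5,1})
cl via duality: int({2,3}) = {}, so X∖{} = {0,2,3,6,4,5,1}
cl∖int = {2,3}

int(A) = {0,6,4,5,1}
cl(A)  = {0,2,3,6,4,5,1}
∂A     = {2,3}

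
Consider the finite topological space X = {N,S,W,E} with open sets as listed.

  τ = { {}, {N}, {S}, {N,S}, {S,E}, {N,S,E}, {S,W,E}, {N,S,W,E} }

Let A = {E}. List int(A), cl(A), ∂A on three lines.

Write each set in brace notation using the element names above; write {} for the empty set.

int(A) = {}
cl(A)  = {W,E}
∂A     = {W,E}

U open, U⊆A: {}. int(A) = ⋃ = {}
X∖A={N,S,W}, int(X∖A)={N,S}, hence cl(A)={W,E}
∂A: remove int from cl → {W,E}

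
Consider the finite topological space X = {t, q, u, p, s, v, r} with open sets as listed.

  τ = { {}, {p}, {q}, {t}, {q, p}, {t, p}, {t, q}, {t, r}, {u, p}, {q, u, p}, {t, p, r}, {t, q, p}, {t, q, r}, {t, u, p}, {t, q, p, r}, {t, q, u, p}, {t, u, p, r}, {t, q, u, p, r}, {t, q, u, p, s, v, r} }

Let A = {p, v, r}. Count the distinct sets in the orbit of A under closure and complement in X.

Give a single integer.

10

X∖A={t, q, u, s}, int(X∖A)={t, q}, hence cl(A)={u, p, s, v, r}
Orbit (k=closure, c=complement):
  1. A     = {p, v, r}
  2. kA    = {u, p, s, v, r}
  3. cA    = {t, q, u, s}
  4. ckA   = {t, q}
  5. kcA   = {t, q, u, s, v, r}
  6. kckA  = {t, q, s, v, r}
  7. ckcA  = {p}
  8. ckckA = {u, p}
  9. kckcA = {u, p, s, v}
  10. ckckcA = {t, q, r}
(closed under both — stop)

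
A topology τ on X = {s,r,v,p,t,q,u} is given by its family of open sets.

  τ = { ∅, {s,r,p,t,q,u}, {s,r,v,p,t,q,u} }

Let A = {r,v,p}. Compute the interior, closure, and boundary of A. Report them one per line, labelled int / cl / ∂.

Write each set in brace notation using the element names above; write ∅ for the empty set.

int(A) = ∅
cl(A)  = {s,r,v,p,t,q,u}
∂A     = {s,r,v,p,t,q,u}

interior: largest open inside A is ∅ (from ∅)
cl via duality: int({s,t,q,u}) = ∅, so X∖∅ = {s,r,v,p,t,q,u}
cl∖int = {s,r,v,p,t,q,u}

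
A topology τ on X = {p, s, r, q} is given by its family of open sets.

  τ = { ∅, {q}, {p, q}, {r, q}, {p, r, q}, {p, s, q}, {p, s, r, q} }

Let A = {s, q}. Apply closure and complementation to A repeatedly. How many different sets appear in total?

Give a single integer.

complement {p, r}; its interior ∅; cl(A) = X∖∅ = {p, s, r, q}
With k = closure, c = complement:
  1. A     = {s, q}
  2. kA    = {p, s, r, q}
  3. cA    = {p, r}
  4. ckA   = ∅
  5. kcA   = {p, s, r}
  6. ckcA  = {q}
k, c of each give nothing new

6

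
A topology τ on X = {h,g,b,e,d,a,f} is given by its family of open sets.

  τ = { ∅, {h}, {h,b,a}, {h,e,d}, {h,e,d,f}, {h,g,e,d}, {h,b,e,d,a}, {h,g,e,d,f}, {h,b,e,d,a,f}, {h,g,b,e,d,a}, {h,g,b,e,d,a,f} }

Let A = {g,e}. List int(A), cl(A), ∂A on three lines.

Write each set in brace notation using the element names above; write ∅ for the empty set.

int(A) = ∅
cl(A)  = {g,e,d,f}
∂A     = {g,e,d,f}

interior: largest open inside A is ∅ (from ∅)
cl via duality: int({h,b,d,a,f}) = {h,b,a}, so X∖{h,b,a} = {g,e,d,f}
cl∖int = {g,e,d,f}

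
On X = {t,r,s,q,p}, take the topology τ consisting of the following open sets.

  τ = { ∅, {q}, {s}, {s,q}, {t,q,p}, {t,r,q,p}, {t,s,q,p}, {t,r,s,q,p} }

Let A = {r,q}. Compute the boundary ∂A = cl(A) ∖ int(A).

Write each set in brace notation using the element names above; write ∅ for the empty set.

{t,r,p}

U open, U⊆A: ∅, {q}. int(A) = ⋃ = {q}
X∖A={t,s,p}, int(X∖A)={s}, hence cl(A)={t,r,q,p}
∂A: remove int from cl → {t,r,p}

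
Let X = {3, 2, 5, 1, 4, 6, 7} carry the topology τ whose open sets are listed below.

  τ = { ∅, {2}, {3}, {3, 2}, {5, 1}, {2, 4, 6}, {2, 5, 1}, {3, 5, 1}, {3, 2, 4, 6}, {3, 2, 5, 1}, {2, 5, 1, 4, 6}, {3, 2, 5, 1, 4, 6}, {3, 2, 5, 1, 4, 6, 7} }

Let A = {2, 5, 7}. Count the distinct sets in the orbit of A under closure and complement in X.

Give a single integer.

cl via duality: int({3, 1, 4, 6}) = {3}, so X∖{3} = {2, 5, 1, 4, 6, 7}
Write k for closure, c for complement:
  1. A     = {2, 5, 7}
  2. kA    = {2, 5, 1, 4, 6, 7}
  3. cA    = {3, 1, 4, 6}
  4. ckA   = {3}
  5. kcA   = {3, 5, 1, 4, 6, 7}
  6. kckA  = {3, 7}
  7. ckcA  = {2}
  8. ckckA = {2, 5, 1, 4, 6}
  9. kckcA = {2, 4, 6, 7}
  10. ckckcA = {3, 5, 1}
  11. kckckcA = {3, 5, 1, 7}
  12. ckckckcA = {2, 4, 6}
applying k or c yields no new set

12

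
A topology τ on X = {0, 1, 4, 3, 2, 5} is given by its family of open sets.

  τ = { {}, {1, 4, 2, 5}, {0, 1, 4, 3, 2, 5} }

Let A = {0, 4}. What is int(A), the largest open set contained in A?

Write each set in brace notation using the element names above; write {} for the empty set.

{}

opens ⊆ A: {}; union → int = {}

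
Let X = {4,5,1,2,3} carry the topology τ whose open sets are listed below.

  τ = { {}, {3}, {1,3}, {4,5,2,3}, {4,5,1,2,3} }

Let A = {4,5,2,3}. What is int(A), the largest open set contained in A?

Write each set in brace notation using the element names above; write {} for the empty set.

U open, U⊆A: {}, {3}, {4,5,2,3}. int(A) = ⋃ = {4,5,2,3}

{4,5,2,3}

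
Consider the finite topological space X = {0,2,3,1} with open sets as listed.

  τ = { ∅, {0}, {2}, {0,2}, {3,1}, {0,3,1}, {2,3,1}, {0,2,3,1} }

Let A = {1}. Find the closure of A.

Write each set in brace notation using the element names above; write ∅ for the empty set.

{3,1}

complement {0,2,3}; its interior {0,2}; cl(A) = X∖{0,2} = {3,1}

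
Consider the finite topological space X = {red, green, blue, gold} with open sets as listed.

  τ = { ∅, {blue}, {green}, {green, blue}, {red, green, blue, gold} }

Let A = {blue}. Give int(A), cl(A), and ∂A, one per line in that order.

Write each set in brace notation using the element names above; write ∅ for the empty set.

open subsets of A: ∅, {blue}; so int(A) = {blue}
closure: X∖int(X∖A) = X∖{green} = {red, blue, gold}
∂A = {red, blue, gold} minus {blue} = {red, gold}

int(A) = {blue}
cl(A)  = {red, blue, gold}
∂A     = {red, gold}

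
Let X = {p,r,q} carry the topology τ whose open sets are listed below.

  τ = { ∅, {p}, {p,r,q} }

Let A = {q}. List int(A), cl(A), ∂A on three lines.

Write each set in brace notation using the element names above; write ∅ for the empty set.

int(A) = ∅
cl(A)  = {r,q}
∂A     = {r,q}

interior: largest open inside A is ∅ (from ∅)
cl via duality: int({p,r}) = {p}, so X∖{p} = {r,q}
cl∖int = {r,q}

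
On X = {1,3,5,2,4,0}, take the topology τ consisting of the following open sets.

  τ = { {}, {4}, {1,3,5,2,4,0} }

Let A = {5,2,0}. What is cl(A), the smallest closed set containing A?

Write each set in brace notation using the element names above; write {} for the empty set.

{1,3,5,2,0}

complement {1,3,4}; its interior {4}; cl(A) = X∖{4} = {1,3,5,2,0}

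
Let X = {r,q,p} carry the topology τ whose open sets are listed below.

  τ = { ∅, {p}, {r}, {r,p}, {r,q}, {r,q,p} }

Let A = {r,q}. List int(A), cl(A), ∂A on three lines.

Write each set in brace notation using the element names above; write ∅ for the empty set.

int(A) = {r,q}
cl(A)  = {r,q}
∂A     = ∅

opens ⊆ A: ∅, {r}, {r,q}; union → int = {r,q}
complement {p}; its interior {p}; cl(A) = X∖{p} = {r,q}
boundary = {r,q} ∖ {r,q} = ∅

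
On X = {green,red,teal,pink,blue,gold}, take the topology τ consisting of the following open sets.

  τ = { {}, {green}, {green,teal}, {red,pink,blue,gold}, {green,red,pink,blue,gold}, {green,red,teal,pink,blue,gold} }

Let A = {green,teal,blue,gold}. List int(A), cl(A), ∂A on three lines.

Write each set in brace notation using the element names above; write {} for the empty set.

U open, U⊆A: {}, {green}, {green,teal}. int(A) = ⋃ = {green,teal}
X∖A={red,pink}, int(X∖A)={}, hence cl(A)={green,red,teal,pink,blue,gold}
∂A: remove int from cl → {red,pink,blue,gold}

int(A) = {green,teal}
cl(A)  = {green,red,teal,pink,blue,gold}
∂A     = {red,pink,blue,gold}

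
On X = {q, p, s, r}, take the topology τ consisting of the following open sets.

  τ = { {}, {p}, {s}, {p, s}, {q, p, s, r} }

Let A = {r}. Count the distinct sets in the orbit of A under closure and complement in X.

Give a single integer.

X∖A={q, p, s}, int(X∖A)={p, s}, hence cl(A)={q, r}
Orbit (k=closure, c=complement):
  1. A     = {r}
  2. kA    = {q, r}
  3. cA    = {q, p, s}
  4. ckA   = {p, s}
  5. kcA   = {q, p, s, r}
  6. ckcA  = {}
(closed under both — stop)

6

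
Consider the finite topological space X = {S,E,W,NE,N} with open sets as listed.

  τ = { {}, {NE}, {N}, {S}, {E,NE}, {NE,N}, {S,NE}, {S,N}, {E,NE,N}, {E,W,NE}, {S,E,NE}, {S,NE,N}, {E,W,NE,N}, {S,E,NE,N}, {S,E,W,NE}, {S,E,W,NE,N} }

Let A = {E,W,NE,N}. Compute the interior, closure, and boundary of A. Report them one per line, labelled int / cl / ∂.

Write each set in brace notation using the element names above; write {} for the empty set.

open subsets of A: {}, {N}, {NE}, {E,NE}, {NE,N}, {E,W,NE}, {E,NE,N}, {E,W,NE,N}; so int(A) = {E,W,NE,N}
closure: X∖int(X∖A) = X∖{S} = {E,W,NE,N}
∂A = {E,W,NE,N} minus {E,W,NE,N} = {}

int(A) = {E,W,NE,N}
cl(A)  = {E,W,NE,N}
∂A     = {}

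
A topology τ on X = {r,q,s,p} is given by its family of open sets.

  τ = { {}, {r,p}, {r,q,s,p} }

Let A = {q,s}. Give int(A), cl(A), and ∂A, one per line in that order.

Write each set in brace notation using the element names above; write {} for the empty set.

int(A) = {}
cl(A)  = {q,s}
∂A     = {q,s}

interior: largest open inside A is {} (from {})
cl via duality: int({r,p}) = {r,p}, so X∖{r,p} = {q,s}
cl∖int = {q,s}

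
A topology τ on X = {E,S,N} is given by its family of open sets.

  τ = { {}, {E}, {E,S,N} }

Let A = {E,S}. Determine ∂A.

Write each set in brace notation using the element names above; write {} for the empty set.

{S,N}

interior: largest open inside A is {E} (from {}, {E})
cl via duality: int({N}) = {}, so X∖{} = {E,S,N}
cl∖int = {S,N}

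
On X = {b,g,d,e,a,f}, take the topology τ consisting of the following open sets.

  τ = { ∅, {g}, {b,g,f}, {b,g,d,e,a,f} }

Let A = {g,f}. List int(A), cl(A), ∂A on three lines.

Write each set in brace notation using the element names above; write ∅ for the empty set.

int(A) = {g}
cl(A)  = {b,g,d,e,a,f}
∂A     = {b,d,e,a,f}

open subsets of A: ∅, {g}; so int(A) = {g}
closure: X∖int(X∖A) = X∖∅ = {b,g,d,e,a,f}
∂A = {b,g,d,e,a,f} minus {g} = {b,d,e,a,f}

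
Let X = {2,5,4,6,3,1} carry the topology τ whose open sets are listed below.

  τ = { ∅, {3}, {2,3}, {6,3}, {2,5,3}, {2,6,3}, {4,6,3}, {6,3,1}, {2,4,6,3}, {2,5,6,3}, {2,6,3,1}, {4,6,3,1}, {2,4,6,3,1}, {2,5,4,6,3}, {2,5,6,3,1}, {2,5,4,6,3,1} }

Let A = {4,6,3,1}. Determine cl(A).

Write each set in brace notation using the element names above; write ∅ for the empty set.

closure: X∖int(X∖A) = X∖∅ = {2,5,4,6,3,1}

{2,5,4,6,3,1}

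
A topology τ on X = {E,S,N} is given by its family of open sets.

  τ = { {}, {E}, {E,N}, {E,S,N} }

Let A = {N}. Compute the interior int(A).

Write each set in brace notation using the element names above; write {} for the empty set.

{}

open subsets of A: {}; so int(A) = {}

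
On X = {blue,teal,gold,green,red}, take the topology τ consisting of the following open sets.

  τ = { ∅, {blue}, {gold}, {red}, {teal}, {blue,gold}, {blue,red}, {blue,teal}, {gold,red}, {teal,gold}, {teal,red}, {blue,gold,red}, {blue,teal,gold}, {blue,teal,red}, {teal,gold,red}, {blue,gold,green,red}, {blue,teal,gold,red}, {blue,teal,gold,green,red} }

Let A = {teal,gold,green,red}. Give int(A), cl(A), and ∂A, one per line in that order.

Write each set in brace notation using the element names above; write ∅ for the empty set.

interior: largest open inside A is {teal,gold,red} (from ∅, {gold}, {red}, {teal}, {gold,red}, {teal,gold}, {teal,red}, {teal,gold,red})
cl via duality: int({blue}) = {blue}, so X∖{blue} = {teal,gold,green,red}
cl∖int = {green}

int(A) = {teal,gold,red}
cl(A)  = {teal,gold,green,red}
∂A     = {green}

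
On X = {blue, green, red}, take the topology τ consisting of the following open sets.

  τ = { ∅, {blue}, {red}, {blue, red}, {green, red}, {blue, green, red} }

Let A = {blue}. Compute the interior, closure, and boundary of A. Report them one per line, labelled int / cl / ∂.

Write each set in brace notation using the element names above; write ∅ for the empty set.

int(A) = {blue}
cl(A)  = {blue}
∂A     = ∅

opens ⊆ A: ∅, {blue}; union → int = {blue}
complement {green, red}; its interior {green, red}; cl(A) = X∖{green, red} = {blue}
boundary = {blue} ∖ {blue} = ∅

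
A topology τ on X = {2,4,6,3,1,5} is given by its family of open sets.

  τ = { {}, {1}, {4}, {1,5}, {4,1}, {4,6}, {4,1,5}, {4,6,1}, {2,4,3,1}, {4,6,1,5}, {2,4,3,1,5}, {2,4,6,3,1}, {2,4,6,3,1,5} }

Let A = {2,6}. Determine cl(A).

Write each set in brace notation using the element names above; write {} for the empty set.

{2,6,3}

X∖A={4,3,1,5}, int(X∖A)={4,1,5}, hence cl(A)={2,6,3}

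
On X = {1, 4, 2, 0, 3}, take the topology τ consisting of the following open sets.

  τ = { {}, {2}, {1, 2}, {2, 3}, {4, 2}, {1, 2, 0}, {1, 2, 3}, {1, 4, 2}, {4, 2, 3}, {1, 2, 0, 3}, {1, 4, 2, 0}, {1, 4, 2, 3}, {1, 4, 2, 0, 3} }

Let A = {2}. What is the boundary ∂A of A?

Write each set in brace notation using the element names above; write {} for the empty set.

{1, 4, 0, 3}

opens ⊆ A: {}, {2}; union → int = {2}
complement {1, 4, 0, 3}; its interior {}; cl(A) = X∖{} = {1, 4, 2, 0, 3}
boundary = {1, 4, 2, 0, 3} ∖ {2} = {1, 4, 0, 3}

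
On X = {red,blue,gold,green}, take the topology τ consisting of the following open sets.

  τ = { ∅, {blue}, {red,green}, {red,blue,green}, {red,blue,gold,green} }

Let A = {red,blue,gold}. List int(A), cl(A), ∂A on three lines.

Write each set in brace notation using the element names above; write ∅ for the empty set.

int(A) = {blue}
cl(A)  = {red,blue,gold,green}
∂A     = {red,gold,green}

open subsets of A: ∅, {blue}; so int(A) = {blue}
closure: X∖int(X∖A) = X∖∅ = {red,blue,gold,green}
∂A = {red,blue,gold,green} minus {blue} = {red,gold,green}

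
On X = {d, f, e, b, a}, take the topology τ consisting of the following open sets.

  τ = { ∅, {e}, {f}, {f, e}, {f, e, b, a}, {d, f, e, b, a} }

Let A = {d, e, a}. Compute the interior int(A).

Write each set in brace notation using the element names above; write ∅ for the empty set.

{e}

interior: largest open inside A is {e} (from ∅, {e})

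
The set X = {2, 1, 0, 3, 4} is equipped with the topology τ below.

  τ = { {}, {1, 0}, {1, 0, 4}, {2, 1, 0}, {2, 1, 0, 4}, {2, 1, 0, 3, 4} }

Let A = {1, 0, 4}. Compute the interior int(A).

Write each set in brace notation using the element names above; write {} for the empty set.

{1, 0, 4}

interior: largest open inside A is {1, 0, 4} (from {}, {1, 0}, {1, 0, 4})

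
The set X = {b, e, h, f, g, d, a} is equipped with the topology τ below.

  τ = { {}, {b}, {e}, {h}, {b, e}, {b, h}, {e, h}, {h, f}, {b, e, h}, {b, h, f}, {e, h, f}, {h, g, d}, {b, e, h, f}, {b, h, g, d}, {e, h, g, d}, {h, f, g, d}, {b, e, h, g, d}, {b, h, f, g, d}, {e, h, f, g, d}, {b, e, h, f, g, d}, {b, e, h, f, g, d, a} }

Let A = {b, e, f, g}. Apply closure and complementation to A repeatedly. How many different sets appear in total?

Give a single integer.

complement {h, d, a}; its interior {h}; cl(A) = X∖{h} = {b, e, f, g, d, a}
With k = closure, c = complement:
  1. A     = {b, e, f, g}
  2. kA    = {b, e, f, g, d, a}
  3. cA    = {h, d, a}
  4. ckA   = {h}
  5. kcA   = {h, f, g, d, a}
  6. ckcA  = {b, e}
  7. kckcA = {b, e, a}
  8. ckckcA = {h, f, g, d}
k, c of each give nothing new

8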